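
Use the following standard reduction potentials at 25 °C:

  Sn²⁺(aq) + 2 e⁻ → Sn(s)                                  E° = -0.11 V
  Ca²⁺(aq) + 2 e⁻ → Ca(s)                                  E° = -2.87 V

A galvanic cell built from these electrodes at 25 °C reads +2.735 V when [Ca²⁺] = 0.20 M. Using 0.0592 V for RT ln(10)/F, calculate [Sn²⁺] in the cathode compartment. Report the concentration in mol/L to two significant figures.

0.029 M

Sn²⁺/Sn is the cathode, Ca²⁺/Ca the anode: E°cell = +2.76 V, n = 2.
Overall reaction: Sn²⁺(aq) + Ca(s) → Sn(s) + Ca²⁺(aq); Q = [Ca²⁺]^1/[Sn²⁺]^1.
From E = E° − (0.0592/n) log Q: log Q = (E° − E)·n/0.0592 = (+2.76 − (+2.735))·2/0.0592 = 0.8446.
So 1·log[Sn²⁺] = 1·log(0.2) − log Q = -0.6990 − (0.8446) = -1.5436; [Sn²⁺] = 10^(-1.5436) ≈ 0.029 M.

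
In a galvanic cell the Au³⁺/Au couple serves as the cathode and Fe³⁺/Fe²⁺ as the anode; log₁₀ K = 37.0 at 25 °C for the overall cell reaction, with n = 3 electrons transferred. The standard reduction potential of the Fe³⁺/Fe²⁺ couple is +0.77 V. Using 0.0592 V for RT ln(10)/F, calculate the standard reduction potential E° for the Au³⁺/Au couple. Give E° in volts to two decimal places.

+1.50 V

E°cell = (0.0592/n)·log K = (0.0592/3)(37.0) = +0.730 V.
Since Au³⁺/Au is the cathode and Fe³⁺/Fe²⁺ the anode, E°cell = E°(Au³⁺/Au) − E°(Fe³⁺/Fe²⁺).
So E°(Au³⁺/Au) = E°cell + E°(Fe³⁺/Fe²⁺) = +0.730 + (+0.77) = +1.50 V.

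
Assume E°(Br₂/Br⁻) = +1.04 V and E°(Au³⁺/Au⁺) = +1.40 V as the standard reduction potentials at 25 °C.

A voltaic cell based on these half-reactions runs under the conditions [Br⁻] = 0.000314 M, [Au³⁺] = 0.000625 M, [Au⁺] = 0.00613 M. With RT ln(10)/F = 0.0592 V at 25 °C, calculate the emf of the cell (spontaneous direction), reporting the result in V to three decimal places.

+0.123 V

Au³⁺/Au⁺ is the cathode (higher E°), Br₂/Br⁻ the anode: E°cell = +1.40 − (+1.04) = +0.36 V, n = 2.
Overall: Au³⁺(aq) + 2 Br⁻(aq) → Au⁺(aq) + Br₂(l)
Q = [Au⁺] / ([Au³⁺]·[Br⁻]^2); log Q = 7.998.
E = E° − (0.0592/n) log Q = +0.36 − (0.0592/2)(7.998) = +0.123 V.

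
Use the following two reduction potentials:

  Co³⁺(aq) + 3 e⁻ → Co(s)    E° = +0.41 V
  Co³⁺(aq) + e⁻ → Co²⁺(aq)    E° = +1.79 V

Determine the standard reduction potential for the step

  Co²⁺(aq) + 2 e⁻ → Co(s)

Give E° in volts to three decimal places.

-0.280 V

Sequential free energies add, so n₃E°₃ = n₁E°₁ + n₂E°₂.
With n₃ = 3, and the known step contributing 1×(+1.79) V, the unknown satisfies 2·E° = 3×(+0.41) − 1×(+1.79) = -0.560.
E° = -0.560 / 2 = -0.280 V.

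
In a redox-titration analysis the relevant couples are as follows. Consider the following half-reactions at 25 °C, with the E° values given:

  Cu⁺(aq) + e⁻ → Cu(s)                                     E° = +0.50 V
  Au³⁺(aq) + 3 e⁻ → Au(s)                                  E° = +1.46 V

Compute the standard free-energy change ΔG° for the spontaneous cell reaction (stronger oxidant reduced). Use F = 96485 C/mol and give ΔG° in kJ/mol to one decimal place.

-277.9 kJ/mol

Au³⁺/Au (E° = +1.46 V) is the cathode; Cu⁺/Cu (E° = +0.50 V) is the anode, so E°cell = +0.96 V.
Balancing electrons gives n = 3 (lcm of 3 and 1).
ΔG° = −nFE° = −(3)(96485)(+0.96) = -277,877 J = -277.9 kJ/mol.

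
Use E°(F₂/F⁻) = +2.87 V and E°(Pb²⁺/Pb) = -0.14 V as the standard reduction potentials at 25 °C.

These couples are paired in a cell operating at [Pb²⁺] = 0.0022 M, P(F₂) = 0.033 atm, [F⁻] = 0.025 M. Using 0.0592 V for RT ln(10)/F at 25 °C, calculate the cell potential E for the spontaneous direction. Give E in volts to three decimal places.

+3.140 V

F₂/F⁻ is the cathode (higher E°), Pb²⁺/Pb the anode: E°cell = +2.87 − (-0.14) = +3.01 V, n = 2.
Overall: F₂(g) + Pb(s) → 2 F⁻(aq) + Pb²⁺(aq)
Q = [F⁻]^2·[Pb²⁺] / (P(F₂)); log Q = -4.380.
E = E° − (0.0592/n) log Q = +3.01 − (0.0592/2)(-4.380) = +3.140 V.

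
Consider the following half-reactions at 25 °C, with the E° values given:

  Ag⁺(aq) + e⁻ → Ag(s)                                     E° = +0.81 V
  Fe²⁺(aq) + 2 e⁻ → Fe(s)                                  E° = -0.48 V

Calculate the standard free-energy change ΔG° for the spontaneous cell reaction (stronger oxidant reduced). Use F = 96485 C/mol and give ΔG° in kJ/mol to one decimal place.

-248.9 kJ/mol

Ag⁺/Ag (E° = +0.81 V) is the cathode; Fe²⁺/Fe (E° = -0.48 V) is the anode, so E°cell = +1.29 V.
Balancing electrons gives n = 2 (lcm of 1 and 2).
ΔG° = −nFE° = −(2)(96485)(+1.29) = -248,931 J = -248.9 kJ/mol.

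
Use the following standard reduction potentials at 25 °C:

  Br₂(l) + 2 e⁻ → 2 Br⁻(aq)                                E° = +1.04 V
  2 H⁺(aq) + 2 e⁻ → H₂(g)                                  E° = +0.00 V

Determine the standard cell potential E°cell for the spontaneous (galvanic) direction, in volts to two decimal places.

The Br₂/Br⁻ couple has the higher reduction potential, so it is the cathode; H⁺/H₂ is oxidised at the anode.
E°cell = E°(cathode) − E°(anode) = (+1.04) − (+0.00) = +1.04 V.

+1.04 V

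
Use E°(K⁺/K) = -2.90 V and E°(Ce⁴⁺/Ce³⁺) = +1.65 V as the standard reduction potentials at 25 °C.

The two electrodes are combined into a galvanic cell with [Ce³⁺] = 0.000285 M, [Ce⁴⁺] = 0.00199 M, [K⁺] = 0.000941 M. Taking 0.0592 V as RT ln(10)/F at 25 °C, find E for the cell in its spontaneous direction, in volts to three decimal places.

Ce⁴⁺/Ce³⁺ is the cathode (higher E°), K⁺/K the anode: E°cell = +1.65 − (-2.90) = +4.55 V, n = 1.
Overall: Ce⁴⁺(aq) + K(s) → Ce³⁺(aq) + K⁺(aq)
Q = [Ce³⁺]·[K⁺] / ([Ce⁴⁺]); log Q = -3.870.
E = E° − (0.0592/n) log Q = +4.55 − (0.0592/1)(-3.870) = +4.779 V.

+4.779 V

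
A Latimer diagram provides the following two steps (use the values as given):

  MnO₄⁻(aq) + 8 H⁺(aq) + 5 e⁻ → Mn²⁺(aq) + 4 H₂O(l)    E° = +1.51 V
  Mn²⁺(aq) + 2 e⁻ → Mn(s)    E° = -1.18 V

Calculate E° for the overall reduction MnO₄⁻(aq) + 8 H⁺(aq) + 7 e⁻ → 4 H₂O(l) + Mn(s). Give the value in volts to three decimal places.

+0.741 V

Adding the free-energy changes (−nFE°) of the two steps gives −n₃FE°₃ = −n₁FE°₁ − n₂FE°₂.
E°₃ = (5×+1.51 + 2×-1.18) / 7 = (+5.190) / 7 = +0.741 V.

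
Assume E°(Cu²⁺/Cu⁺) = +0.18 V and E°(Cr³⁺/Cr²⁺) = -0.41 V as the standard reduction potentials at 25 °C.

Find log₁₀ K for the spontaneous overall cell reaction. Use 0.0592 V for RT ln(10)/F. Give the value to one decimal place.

Cathode: Cu²⁺/Cu⁺; anode: Cr³⁺/Cr²⁺. E°cell = +0.59 V, n = 1.
log K = nE°cell / 0.0592 = (1)(+0.59) / 0.0592 = 10.0.

10.0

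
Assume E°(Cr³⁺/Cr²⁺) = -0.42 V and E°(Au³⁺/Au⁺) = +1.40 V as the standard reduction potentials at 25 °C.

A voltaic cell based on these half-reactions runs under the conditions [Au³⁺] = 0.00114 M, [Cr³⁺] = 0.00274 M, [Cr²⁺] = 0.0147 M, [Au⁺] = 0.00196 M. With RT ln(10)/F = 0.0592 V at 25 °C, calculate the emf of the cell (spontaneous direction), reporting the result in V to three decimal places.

+1.856 V

Au³⁺/Au⁺ is the cathode (higher E°), Cr³⁺/Cr²⁺ the anode: E°cell = +1.40 − (-0.42) = +1.82 V, n = 2.
Overall: Au³⁺(aq) + 2 Cr²⁺(aq) → Au⁺(aq) + 2 Cr³⁺(aq)
Q = [Au⁺]·[Cr³⁺]^2 / ([Au³⁺]·[Cr²⁺]^2); log Q = -1.224.
E = E° − (0.0592/n) log Q = +1.82 − (0.0592/2)(-1.224) = +1.856 V.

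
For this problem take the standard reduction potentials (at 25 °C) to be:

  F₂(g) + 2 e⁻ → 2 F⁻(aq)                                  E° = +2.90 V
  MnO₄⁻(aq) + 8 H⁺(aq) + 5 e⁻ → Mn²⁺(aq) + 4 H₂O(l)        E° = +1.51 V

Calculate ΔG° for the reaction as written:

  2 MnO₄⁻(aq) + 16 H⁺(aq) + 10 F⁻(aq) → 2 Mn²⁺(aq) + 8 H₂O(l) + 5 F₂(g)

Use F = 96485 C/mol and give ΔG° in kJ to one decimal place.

As written, MnO₄⁻/Mn²⁺ is reduced (cathode) and F₂/F⁻ is oxidised (anode), so E°cell = (+1.51) − (+2.90) = -1.39 V.
Balancing electrons gives n = 10.
ΔG° = −nFE° = −(10)(96485)(-1.39) = 1,341,142 J = +1341.1 kJ.

+1341.1 kJ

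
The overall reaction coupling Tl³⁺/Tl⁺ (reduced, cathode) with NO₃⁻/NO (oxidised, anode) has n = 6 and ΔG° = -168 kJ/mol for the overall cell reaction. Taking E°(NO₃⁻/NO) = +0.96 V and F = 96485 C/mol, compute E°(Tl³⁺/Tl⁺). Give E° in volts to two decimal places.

+1.25 V

E°cell = −ΔG°/(nF) = −(-168×10³)/((6)(96485)) = +0.290 V.
Since Tl³⁺/Tl⁺ is the cathode and NO₃⁻/NO the anode, E°cell = E°(Tl³⁺/Tl⁺) − E°(NO₃⁻/NO).
So E°(Tl³⁺/Tl⁺) = E°cell + E°(NO₃⁻/NO) = +0.290 + (+0.96) = +1.25 V.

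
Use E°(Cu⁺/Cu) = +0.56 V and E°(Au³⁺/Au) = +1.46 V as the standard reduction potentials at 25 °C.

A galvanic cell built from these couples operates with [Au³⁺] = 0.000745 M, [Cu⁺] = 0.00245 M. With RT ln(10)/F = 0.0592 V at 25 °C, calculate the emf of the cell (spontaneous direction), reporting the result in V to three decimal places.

+0.993 V

Au³⁺/Au is the cathode (higher E°), Cu⁺/Cu the anode: E°cell = +1.46 − (+0.56) = +0.90 V, n = 3.
Overall: Au³⁺(aq) + 3 Cu(s) → Au(s) + 3 Cu⁺(aq)
Q = [Cu⁺]^3 / ([Au³⁺]); log Q = -4.705.
E = E° − (0.0592/n) log Q = +0.90 − (0.0592/3)(-4.705) = +0.993 V.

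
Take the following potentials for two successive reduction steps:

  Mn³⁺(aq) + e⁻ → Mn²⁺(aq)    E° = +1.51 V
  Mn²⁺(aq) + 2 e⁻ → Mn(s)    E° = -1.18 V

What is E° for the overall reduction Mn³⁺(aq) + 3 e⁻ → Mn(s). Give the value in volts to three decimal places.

Since ΔG° = −nFE° is additive over sequential reductions, n₃E°₃ = n₁E°₁ + n₂E°₂.
E°₃ = (1×+1.51 + 2×-1.18) / 3 = (-0.850) / 3 = -0.283 V.
Simply averaging or adding the two E° values would be wrong; the electron-weighted sum is required.

-0.283 V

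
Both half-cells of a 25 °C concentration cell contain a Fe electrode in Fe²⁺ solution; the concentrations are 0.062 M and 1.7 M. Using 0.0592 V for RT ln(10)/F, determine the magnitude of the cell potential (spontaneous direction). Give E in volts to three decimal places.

+0.043 V

For a concentration cell E°cell = 0. The 1.7 M side is the cathode (reduction is favoured where [Fe²⁺] is higher).
With n = 2, E = −(0.0592/2) log([Fe²⁺]ₐₙ/[Fe²⁺]꜀ₐₜ) = −(0.0592/2) log(0.062/1.7) = −(0.0592/2)(-1.438) = +0.043 V.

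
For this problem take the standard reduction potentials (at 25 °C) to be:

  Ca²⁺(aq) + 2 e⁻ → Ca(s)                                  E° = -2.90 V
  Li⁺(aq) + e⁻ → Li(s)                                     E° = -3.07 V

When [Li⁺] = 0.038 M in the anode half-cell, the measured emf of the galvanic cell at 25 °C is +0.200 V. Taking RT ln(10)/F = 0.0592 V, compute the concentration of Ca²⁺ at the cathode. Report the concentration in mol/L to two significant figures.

0.015 M

Ca²⁺/Ca is the cathode, Li⁺/Li the anode: E°cell = +0.17 V, n = 2.
Overall reaction: Ca²⁺(aq) + 2 Li(s) → Ca(s) + 2 Li⁺(aq); Q = [Li⁺]^2/[Ca²⁺]^1.
From E = E° − (0.0592/n) log Q: log Q = (E° − E)·n/0.0592 = (+0.17 − (+0.200))·2/0.0592 = -1.0135.
So 1·log[Ca²⁺] = 2·log(0.038) − log Q = -2.8404 − (-1.0135) = -1.8269; [Ca²⁺] = 10^(-1.8269) ≈ 0.015 M.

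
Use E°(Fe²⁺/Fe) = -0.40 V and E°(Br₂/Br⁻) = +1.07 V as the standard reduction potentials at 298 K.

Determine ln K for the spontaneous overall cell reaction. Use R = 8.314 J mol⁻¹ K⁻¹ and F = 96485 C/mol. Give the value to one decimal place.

Cathode: Br₂/Br⁻; anode: Fe²⁺/Fe. E°cell = (+1.07) − (-0.40) = +1.47 V, with n = 2.
ΔG° = −nFE° = −RT ln K, so ln K = nFE°/(RT) = (2)(96485)(+1.47) / ((8.314)(298)) = 114.494.

114.5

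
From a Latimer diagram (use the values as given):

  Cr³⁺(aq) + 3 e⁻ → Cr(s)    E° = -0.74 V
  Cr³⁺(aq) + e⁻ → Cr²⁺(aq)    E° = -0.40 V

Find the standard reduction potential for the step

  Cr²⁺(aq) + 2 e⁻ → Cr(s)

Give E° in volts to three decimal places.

-0.910 V

Sequential free energies add, so n₃E°₃ = n₁E°₁ + n₂E°₂.
With n₃ = 3, and the known step contributing 1×(-0.40) V, the unknown satisfies 2·E° = 3×(-0.74) − 1×(-0.40) = -1.820.
E° = -1.820 / 2 = -0.910 V.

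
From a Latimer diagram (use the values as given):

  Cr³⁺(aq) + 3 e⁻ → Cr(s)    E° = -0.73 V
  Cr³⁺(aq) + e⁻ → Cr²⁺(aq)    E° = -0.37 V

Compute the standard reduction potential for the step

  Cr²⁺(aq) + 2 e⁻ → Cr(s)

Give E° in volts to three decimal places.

Sequential free energies add, so n₃E°₃ = n₁E°₁ + n₂E°₂.
With n₃ = 3, and the known step contributing 1×(-0.37) V, the unknown satisfies 2·E° = 3×(-0.73) − 1×(-0.37) = -1.820.
E° = -1.820 / 2 = -0.910 V.

-0.910 V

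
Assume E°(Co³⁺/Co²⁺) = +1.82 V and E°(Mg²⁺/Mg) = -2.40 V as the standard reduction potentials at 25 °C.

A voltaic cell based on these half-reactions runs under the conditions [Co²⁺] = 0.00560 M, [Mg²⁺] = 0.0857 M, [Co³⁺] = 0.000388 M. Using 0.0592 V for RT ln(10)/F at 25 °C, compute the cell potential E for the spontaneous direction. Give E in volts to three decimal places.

+4.183 V

Co³⁺/Co²⁺ is the cathode (higher E°), Mg²⁺/Mg the anode: E°cell = +1.82 − (-2.40) = +4.22 V, n = 2.
Overall: 2 Co³⁺(aq) + Mg(s) → 2 Co²⁺(aq) + Mg²⁺(aq)
Q = [Co²⁺]^2·[Mg²⁺] / ([Co³⁺]^2); log Q = 1.252.
E = E° − (0.0592/n) log Q = +4.22 − (0.0592/2)(1.252) = +4.183 V.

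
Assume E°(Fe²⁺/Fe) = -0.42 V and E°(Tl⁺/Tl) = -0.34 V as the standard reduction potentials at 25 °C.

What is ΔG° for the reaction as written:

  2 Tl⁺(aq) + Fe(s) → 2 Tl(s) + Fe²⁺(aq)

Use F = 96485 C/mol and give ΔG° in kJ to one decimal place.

-15.4 kJ

As written, Tl⁺/Tl is reduced (cathode) and Fe²⁺/Fe is oxidised (anode), so E°cell = (-0.34) − (-0.42) = +0.08 V.
Balancing electrons gives n = 2.
ΔG° = −nFE° = −(2)(96485)(+0.08) = -15,438 J = -15.4 kJ.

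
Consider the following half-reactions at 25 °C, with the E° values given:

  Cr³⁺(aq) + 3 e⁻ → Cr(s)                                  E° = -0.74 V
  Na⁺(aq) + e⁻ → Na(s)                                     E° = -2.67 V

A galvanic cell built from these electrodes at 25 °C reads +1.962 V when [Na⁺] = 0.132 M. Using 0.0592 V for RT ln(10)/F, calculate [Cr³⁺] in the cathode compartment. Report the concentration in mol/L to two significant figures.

Cr³⁺/Cr is the cathode, Na⁺/Na the anode: E°cell = +1.93 V, n = 3.
Overall reaction: Cr³⁺(aq) + 3 Na(s) → Cr(s) + 3 Na⁺(aq); Q = [Na⁺]^3/[Cr³⁺]^1.
From E = E° − (0.0592/n) log Q: log Q = (E° − E)·n/0.0592 = (+1.93 − (+1.962))·3/0.0592 = -1.6216.
So 1·log[Cr³⁺] = 3·log(0.132) − log Q = -2.6383 − (-1.6216) = -1.0167; [Cr³⁺] = 10^(-1.0167) ≈ 0.096 M.

0.096 M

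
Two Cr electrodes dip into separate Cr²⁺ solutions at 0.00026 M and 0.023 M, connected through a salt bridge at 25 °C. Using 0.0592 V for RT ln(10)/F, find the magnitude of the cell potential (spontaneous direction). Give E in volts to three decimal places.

For a concentration cell E°cell = 0. The 0.023 M side is the cathode (reduction is favoured where [Cr²⁺] is higher).
With n = 2, E = −(0.0592/2) log([Cr²⁺]ₐₙ/[Cr²⁺]꜀ₐₜ) = −(0.0592/2) log(0.00026/0.023) = −(0.0592/2)(-1.947) = +0.058 V.

+0.058 V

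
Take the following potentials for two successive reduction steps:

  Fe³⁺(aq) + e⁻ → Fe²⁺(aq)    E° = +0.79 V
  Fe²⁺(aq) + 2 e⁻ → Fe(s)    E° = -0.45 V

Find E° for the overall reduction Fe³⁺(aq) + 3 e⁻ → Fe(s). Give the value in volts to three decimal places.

Standard free energies of sequential steps add: ΔG°₃ = ΔG°₁ + ΔG°₂, so n₃E°₃ = n₁E°₁ + n₂E°₂.
E°₃ = (1×+0.79 + 2×-0.45) / 3 = (-0.110) / 3 = -0.037 V.

-0.037 V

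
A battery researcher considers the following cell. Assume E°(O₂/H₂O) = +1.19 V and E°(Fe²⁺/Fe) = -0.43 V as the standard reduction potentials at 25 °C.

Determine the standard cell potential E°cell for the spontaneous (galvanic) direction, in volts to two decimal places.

The O₂/H₂O couple has the higher reduction potential, so it is the cathode; Fe²⁺/Fe is oxidised at the anode.
E°cell = E°(cathode) − E°(anode) = (+1.19) − (-0.43) = +1.62 V.
Since E°cell > 0, the reaction is spontaneous under standard conditions.

+1.62 V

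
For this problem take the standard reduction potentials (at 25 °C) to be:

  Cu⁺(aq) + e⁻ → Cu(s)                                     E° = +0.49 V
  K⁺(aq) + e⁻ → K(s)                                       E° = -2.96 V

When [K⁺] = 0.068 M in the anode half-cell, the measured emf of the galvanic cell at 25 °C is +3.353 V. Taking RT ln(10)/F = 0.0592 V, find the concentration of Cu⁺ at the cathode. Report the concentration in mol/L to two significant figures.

0.0016 M

Cu⁺/Cu is the cathode, K⁺/K the anode: E°cell = +3.45 V, n = 1.
Overall reaction: Cu⁺(aq) + K(s) → Cu(s) + K⁺(aq); Q = [K⁺]^1/[Cu⁺]^1.
From E = E° − (0.0592/n) log Q: log Q = (E° − E)·n/0.0592 = (+3.45 − (+3.353))·1/0.0592 = 1.6385.
So 1·log[Cu⁺] = 1·log(0.068) − log Q = -1.1675 − (1.6385) = -2.8060; [Cu⁺] = 10^(-2.8060) ≈ 0.0016 M.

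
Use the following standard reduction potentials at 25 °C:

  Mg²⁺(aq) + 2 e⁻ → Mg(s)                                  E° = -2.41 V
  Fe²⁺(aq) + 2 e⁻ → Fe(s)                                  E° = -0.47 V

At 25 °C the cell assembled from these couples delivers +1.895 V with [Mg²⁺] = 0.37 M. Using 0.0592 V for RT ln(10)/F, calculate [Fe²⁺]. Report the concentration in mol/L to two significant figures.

Fe²⁺/Fe is the cathode, Mg²⁺/Mg the anode: E°cell = +1.94 V, n = 2.
Overall reaction: Fe²⁺(aq) + Mg(s) → Fe(s) + Mg²⁺(aq); Q = [Mg²⁺]^1/[Fe²⁺]^1.
From E = E° − (0.0592/n) log Q: log Q = (E° − E)·n/0.0592 = (+1.94 − (+1.895))·2/0.0592 = 1.5203.
So 1·log[Fe²⁺] = 1·log(0.37) − log Q = -0.4318 − (1.5203) = -1.9521; [Fe²⁺] = 10^(-1.9521) ≈ 0.011 M.

0.011 M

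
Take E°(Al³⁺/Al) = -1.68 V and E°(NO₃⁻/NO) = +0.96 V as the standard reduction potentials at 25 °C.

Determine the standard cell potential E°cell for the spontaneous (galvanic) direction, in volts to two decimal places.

The NO₃⁻/NO couple has the higher reduction potential, so it is the cathode; Al³⁺/Al is oxidised at the anode.
E°cell = E°(cathode) − E°(anode) = (+0.96) − (-1.68) = +2.64 V.

+2.64 V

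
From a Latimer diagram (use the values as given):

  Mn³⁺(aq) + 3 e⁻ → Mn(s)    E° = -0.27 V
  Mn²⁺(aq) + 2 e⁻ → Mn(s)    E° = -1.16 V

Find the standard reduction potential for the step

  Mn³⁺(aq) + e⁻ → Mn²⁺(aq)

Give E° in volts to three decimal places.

+1.510 V

Sequential free energies add, so n₃E°₃ = n₁E°₁ + n₂E°₂.
With n₃ = 3, and the known step contributing 2×(-1.16) V, the unknown satisfies 1·E° = 3×(-0.27) − 2×(-1.16) = +1.510.
E° = +1.510 / 1 = +1.510 V.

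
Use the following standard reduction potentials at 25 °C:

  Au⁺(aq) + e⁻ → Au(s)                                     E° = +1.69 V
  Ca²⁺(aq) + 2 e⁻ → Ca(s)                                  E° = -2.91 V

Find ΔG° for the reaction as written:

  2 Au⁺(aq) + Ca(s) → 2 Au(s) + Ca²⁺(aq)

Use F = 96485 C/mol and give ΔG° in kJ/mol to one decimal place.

-887.7 kJ/mol

As written, Au⁺/Au is reduced (cathode) and Ca²⁺/Ca is oxidised (anode), so E°cell = (+1.69) − (-2.91) = +4.60 V.
Balancing electrons gives n = 2.
ΔG° = −nFE° = −(2)(96485)(+4.60) = -887,662 J = -887.7 kJ/mol.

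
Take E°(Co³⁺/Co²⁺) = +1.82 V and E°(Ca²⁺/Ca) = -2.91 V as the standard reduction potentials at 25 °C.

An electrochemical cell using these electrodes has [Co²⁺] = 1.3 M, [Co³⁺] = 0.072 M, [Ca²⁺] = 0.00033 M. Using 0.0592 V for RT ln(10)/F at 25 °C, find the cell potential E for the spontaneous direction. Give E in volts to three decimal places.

+4.759 V

Co³⁺/Co²⁺ is the cathode (higher E°), Ca²⁺/Ca the anode: E°cell = +1.82 − (-2.91) = +4.73 V, n = 2.
Overall: 2 Co³⁺(aq) + Ca(s) → 2 Co²⁺(aq) + Ca²⁺(aq)
Q = [Co²⁺]^2·[Ca²⁺] / ([Co³⁺]^2); log Q = -0.968.
E = E° − (0.0592/n) log Q = +4.73 − (0.0592/2)(-0.968) = +4.759 V.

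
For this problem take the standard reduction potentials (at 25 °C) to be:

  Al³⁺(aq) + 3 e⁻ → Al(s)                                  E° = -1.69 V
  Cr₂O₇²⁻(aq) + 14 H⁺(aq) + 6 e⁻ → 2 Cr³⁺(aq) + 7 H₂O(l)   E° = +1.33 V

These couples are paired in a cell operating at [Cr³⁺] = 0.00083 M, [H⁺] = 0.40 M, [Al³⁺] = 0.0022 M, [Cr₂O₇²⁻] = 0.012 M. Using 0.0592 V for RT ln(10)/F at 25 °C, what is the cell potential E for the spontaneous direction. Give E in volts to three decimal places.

Cr₂O₇²⁻/Cr³⁺ is the cathode (higher E°), Al³⁺/Al the anode: E°cell = +1.33 − (-1.69) = +3.02 V, n = 6.
Overall: Cr₂O₇²⁻(aq) + 14 H⁺(aq) + 2 Al(s) → 2 Cr³⁺(aq) + 7 H₂O(l) + 2 Al³⁺(aq)
Q = [Cr³⁺]^2·[Al³⁺]^2 / ([Cr₂O₇²⁻]·[H⁺]^14); log Q = -3.985.
E = E° − (0.0592/n) log Q = +3.02 − (0.0592/6)(-3.985) = +3.059 V.

+3.059 V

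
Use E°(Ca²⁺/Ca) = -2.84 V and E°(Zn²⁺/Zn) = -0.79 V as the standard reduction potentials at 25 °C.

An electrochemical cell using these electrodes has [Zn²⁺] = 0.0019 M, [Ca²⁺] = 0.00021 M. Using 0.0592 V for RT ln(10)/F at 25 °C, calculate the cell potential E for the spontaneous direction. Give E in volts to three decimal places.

+2.078 V

Zn²⁺/Zn is the cathode (higher E°), Ca²⁺/Ca the anode: E°cell = -0.79 − (-2.84) = +2.05 V, n = 2.
Overall: Zn²⁺(aq) + Ca(s) → Zn(s) + Ca²⁺(aq)
Q = [Ca²⁺] / ([Zn²⁺]); log Q = -0.957.
E = E° − (0.0592/n) log Q = +2.05 − (0.0592/2)(-0.957) = +2.078 V.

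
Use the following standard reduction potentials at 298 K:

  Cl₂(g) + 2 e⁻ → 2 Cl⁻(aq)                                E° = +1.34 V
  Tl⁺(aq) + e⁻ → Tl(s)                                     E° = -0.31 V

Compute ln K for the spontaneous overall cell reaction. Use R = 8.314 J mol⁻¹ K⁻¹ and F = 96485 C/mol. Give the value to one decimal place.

Cathode: Cl₂/Cl⁻; anode: Tl⁺/Tl. E°cell = (+1.34) − (-0.31) = +1.65 V, with n = 2.
ΔG° = −nFE° = −RT ln K, so ln K = nFE°/(RT) = (2)(96485)(+1.65) / ((8.314)(298)) = 128.513.

128.5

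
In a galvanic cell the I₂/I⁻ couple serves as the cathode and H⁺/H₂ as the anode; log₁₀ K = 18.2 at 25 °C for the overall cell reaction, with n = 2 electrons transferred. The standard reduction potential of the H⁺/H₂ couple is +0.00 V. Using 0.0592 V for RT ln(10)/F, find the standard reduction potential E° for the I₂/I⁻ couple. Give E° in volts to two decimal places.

+0.54 V

E°cell = (0.0592/n)·log K = (0.0592/2)(18.2) = +0.539 V.
Since I₂/I⁻ is the cathode and H⁺/H₂ the anode, E°cell = E°(I₂/I⁻) − E°(H⁺/H₂).
So E°(I₂/I⁻) = E°cell + E°(H⁺/H₂) = +0.539 + (+0.00) = +0.54 V.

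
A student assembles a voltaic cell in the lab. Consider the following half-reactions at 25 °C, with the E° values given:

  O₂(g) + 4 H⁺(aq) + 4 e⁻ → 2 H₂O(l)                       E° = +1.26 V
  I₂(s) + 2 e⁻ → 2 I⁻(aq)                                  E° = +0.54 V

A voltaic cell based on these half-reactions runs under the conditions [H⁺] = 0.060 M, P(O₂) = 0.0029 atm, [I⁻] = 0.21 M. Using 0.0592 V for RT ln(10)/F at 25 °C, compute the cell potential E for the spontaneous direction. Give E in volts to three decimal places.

O₂/H₂O is the cathode (higher E°), I₂/I⁻ the anode: E°cell = +1.26 − (+0.54) = +0.72 V, n = 4.
Overall: O₂(g) + 4 H⁺(aq) + 4 I⁻(aq) → 2 H₂O(l) + 2 I₂(s)
Q = 1 / (P(O₂)·[H⁺]^4·[I⁻]^4); log Q = 10.136.
E = E° − (0.0592/n) log Q = +0.72 − (0.0592/4)(10.136) = +0.570 V.

+0.570 V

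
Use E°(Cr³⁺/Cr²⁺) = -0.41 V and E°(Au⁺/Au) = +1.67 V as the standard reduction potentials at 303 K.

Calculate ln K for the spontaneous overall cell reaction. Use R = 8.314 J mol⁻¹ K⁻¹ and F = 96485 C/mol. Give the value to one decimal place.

Cathode: Au⁺/Au; anode: Cr³⁺/Cr²⁺. E°cell = (+1.67) − (-0.41) = +2.08 V, with n = 1.
ΔG° = −nFE° = −RT ln K, so ln K = nFE°/(RT) = (1)(96485)(+2.08) / ((8.314)(303)) = 79.666.

79.7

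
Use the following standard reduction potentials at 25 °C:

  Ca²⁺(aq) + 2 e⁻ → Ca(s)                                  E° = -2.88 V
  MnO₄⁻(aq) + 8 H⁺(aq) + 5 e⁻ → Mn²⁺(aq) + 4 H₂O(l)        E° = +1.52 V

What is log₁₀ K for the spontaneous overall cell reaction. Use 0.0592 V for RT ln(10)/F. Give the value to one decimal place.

Cathode: MnO₄⁻/Mn²⁺; anode: Ca²⁺/Ca. E°cell = +4.40 V, n = 10.
log K = nE°cell / 0.0592 = (10)(+4.40) / 0.0592 = 743.2.

743.2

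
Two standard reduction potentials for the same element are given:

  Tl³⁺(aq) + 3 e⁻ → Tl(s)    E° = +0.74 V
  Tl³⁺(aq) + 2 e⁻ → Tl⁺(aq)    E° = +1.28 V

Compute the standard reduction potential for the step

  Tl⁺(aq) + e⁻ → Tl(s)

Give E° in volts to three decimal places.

Sequential free energies add, so n₃E°₃ = n₁E°₁ + n₂E°₂.
With n₃ = 3, and the known step contributing 2×(+1.28) V, the unknown satisfies 1·E° = 3×(+0.74) − 2×(+1.28) = -0.340.
E° = -0.340 / 1 = -0.340 V.

-0.340 V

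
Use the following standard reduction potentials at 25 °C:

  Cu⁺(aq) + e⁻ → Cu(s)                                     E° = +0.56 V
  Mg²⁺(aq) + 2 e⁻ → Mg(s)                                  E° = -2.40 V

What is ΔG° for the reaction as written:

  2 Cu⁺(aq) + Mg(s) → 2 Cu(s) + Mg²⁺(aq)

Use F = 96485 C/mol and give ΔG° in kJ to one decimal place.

-571.2 kJ

As written, Cu⁺/Cu is reduced (cathode) and Mg²⁺/Mg is oxidised (anode), so E°cell = (+0.56) − (-2.40) = +2.96 V.
Balancing electrons gives n = 2.
ΔG° = −nFE° = −(2)(96485)(+2.96) = -571,191 J = -571.2 kJ.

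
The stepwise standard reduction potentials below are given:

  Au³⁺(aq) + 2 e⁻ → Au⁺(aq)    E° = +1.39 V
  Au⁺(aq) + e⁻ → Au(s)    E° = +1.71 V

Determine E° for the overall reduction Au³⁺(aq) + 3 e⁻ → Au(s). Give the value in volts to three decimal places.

+1.497 V

Adding the free-energy changes (−nFE°) of the two steps gives −n₃FE°₃ = −n₁FE°₁ − n₂FE°₂.
E°₃ = (2×+1.39 + 1×+1.71) / 3 = (+4.490) / 3 = +1.497 V.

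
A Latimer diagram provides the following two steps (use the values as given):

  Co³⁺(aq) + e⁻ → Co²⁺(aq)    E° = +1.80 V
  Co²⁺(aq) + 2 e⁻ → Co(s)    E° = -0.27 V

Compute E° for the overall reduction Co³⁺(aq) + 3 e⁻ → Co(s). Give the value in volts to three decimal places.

+0.420 V

Standard free energies of sequential steps add: ΔG°₃ = ΔG°₁ + ΔG°₂, so n₃E°₃ = n₁E°₁ + n₂E°₂.
E°₃ = (1×+1.80 + 2×-0.27) / 3 = (+1.260) / 3 = +0.420 V.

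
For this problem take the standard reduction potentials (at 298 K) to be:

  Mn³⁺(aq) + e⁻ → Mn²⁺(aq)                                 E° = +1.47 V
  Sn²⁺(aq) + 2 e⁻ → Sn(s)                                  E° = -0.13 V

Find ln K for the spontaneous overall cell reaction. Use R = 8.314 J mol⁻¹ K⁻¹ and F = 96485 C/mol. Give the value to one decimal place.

Cathode: Mn³⁺/Mn²⁺; anode: Sn²⁺/Sn. E°cell = (+1.47) − (-0.13) = +1.60 V, with n = 2.
ΔG° = −nFE° = −RT ln K, so ln K = nFE°/(RT) = (2)(96485)(+1.60) / ((8.314)(298)) = 124.619.

124.6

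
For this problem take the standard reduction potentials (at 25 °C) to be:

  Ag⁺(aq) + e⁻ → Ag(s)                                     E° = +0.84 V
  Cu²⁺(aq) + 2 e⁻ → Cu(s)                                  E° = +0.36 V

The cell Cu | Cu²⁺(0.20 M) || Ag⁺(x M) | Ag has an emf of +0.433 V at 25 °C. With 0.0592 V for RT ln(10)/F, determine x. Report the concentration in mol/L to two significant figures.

Ag⁺/Ag is the cathode, Cu²⁺/Cu the anode: E°cell = +0.48 V, n = 2.
Overall reaction: 2 Ag⁺(aq) + Cu(s) → 2 Ag(s) + Cu²⁺(aq); Q = [Cu²⁺]^1/[Ag⁺]^2.
From E = E° − (0.0592/n) log Q: log Q = (E° − E)·n/0.0592 = (+0.48 − (+0.433))·2/0.0592 = 1.5878.
So 2·log[Ag⁺] = 1·log(0.2) − log Q = -0.6990 − (1.5878) = -2.2868; log[Ag⁺] = -2.2868 / 2 = -1.1434; [Ag⁺] = 10^(-1.1434) ≈ 0.072 M.

0.072 M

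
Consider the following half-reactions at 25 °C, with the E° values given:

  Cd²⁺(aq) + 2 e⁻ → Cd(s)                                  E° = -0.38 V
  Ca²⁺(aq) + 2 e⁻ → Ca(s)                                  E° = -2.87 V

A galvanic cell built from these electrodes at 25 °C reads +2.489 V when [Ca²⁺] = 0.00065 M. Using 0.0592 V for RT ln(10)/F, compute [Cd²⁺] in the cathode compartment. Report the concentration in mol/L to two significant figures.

Cd²⁺/Cd is the cathode, Ca²⁺/Ca the anode: E°cell = +2.49 V, n = 2.
Overall reaction: Cd²⁺(aq) + Ca(s) → Cd(s) + Ca²⁺(aq); Q = [Ca²⁺]^1/[Cd²⁺]^1.
From E = E° − (0.0592/n) log Q: log Q = (E° − E)·n/0.0592 = (+2.49 − (+2.489))·2/0.0592 = 0.0338.
So 1·log[Cd²⁺] = 1·log(0.00065) − log Q = -3.1871 − (0.0338) = -3.2209; [Cd²⁺] = 10^(-3.2209) ≈ 0.00060 M.

0.00060 M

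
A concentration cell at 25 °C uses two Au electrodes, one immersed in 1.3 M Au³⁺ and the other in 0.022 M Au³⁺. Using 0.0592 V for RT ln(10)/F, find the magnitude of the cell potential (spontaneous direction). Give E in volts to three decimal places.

+0.035 V

For a concentration cell E°cell = 0. The 1.3 M side is the cathode (reduction is favoured where [Au³⁺] is higher).
With n = 3, E = −(0.0592/3) log([Au³⁺]ₐₙ/[Au³⁺]꜀ₐₜ) = −(0.0592/3) log(0.022/1.3) = −(0.0592/3)(-1.772) = +0.035 V.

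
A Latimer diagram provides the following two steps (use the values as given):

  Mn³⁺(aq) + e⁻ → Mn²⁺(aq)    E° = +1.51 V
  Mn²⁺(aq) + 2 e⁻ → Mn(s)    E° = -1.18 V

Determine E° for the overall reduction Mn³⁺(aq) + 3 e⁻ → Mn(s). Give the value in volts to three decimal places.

Since ΔG° = −nFE° is additive over sequential reductions, n₃E°₃ = n₁E°₁ + n₂E°₂.
E°₃ = (1×+1.51 + 2×-1.18) / 3 = (-0.850) / 3 = -0.283 V.
E° values themselves are not directly additive — weighting by electron count is essential.

-0.283 V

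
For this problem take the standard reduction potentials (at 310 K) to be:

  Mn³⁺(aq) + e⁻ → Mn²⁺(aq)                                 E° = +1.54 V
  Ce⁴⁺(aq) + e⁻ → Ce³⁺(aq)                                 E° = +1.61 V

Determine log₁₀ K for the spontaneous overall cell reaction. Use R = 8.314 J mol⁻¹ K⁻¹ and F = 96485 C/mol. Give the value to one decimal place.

Cathode: Ce⁴⁺/Ce³⁺; anode: Mn³⁺/Mn²⁺. E°cell = (+1.61) − (+1.54) = +0.07 V, with n = 1.
ΔG° = −nFE° = −RT ln K, so ln K = nFE°/(RT) = (1)(96485)(+0.07) / ((8.314)(310)) = 2.621.
log₁₀ K = 2.621 / ln 10 = 1.1.

1.1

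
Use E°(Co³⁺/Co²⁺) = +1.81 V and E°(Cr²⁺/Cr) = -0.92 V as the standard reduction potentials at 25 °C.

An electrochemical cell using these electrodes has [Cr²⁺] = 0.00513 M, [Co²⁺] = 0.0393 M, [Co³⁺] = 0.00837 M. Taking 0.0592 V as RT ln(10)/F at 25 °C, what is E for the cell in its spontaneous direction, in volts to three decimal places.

Co³⁺/Co²⁺ is the cathode (higher E°), Cr²⁺/Cr the anode: E°cell = +1.81 − (-0.92) = +2.73 V, n = 2.
Overall: 2 Co³⁺(aq) + Cr(s) → 2 Co²⁺(aq) + Cr²⁺(aq)
Q = [Co²⁺]^2·[Cr²⁺] / ([Co³⁺]^2); log Q = -0.947.
E = E° − (0.0592/n) log Q = +2.73 − (0.0592/2)(-0.947) = +2.758 V.

+2.758 V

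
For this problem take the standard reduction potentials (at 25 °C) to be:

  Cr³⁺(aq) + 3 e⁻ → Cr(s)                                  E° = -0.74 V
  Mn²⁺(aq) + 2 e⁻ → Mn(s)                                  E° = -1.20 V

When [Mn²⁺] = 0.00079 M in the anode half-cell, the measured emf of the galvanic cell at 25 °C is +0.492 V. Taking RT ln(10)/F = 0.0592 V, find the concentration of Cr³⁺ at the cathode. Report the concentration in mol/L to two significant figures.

Cr³⁺/Cr is the cathode, Mn²⁺/Mn the anode: E°cell = +0.46 V, n = 6.
Overall reaction: 2 Cr³⁺(aq) + 3 Mn(s) → 2 Cr(s) + 3 Mn²⁺(aq); Q = [Mn²⁺]^3/[Cr³⁺]^2.
From E = E° − (0.0592/n) log Q: log Q = (E° − E)·n/0.0592 = (+0.46 − (+0.492))·6/0.0592 = -3.2432.
So 2·log[Cr³⁺] = 3·log(0.00079) − log Q = -9.3071 − (-3.2432) = -6.0639; log[Cr³⁺] = -6.0639 / 2 = -3.0320; [Cr³⁺] = 10^(-3.0320) ≈ 0.00093 M.

0.00093 M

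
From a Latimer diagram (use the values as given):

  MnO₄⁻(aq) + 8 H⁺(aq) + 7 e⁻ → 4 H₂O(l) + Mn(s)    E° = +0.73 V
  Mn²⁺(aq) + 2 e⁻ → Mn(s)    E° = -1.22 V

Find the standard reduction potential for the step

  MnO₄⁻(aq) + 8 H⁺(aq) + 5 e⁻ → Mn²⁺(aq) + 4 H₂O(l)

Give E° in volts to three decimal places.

Sequential free energies add, so n₃E°₃ = n₁E°₁ + n₂E°₂.
With n₃ = 7, and the known step contributing 2×(-1.22) V, the unknown satisfies 5·E° = 7×(+0.73) − 2×(-1.22) = +7.550.
E° = +7.550 / 5 = +1.510 V.

+1.510 V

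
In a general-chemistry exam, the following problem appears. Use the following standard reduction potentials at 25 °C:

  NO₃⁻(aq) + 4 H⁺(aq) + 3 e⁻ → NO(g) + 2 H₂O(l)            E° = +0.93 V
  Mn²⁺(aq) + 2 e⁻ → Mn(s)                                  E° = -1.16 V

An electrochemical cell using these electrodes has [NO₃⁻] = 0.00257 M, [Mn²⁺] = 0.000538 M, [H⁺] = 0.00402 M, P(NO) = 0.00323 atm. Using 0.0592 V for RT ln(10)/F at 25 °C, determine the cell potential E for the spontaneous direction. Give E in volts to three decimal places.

+1.996 V

NO₃⁻/NO is the cathode (higher E°), Mn²⁺/Mn the anode: E°cell = +0.93 − (-1.16) = +2.09 V, n = 6.
Overall: 2 NO₃⁻(aq) + 8 H⁺(aq) + 3 Mn(s) → 2 NO(g) + 4 H₂O(l) + 3 Mn²⁺(aq)
Q = P(NO)^2·[Mn²⁺]^3 / ([NO₃⁻]^2·[H⁺]^8); log Q = 9.557.
E = E° − (0.0592/n) log Q = +2.09 − (0.0592/6)(9.557) = +1.996 V.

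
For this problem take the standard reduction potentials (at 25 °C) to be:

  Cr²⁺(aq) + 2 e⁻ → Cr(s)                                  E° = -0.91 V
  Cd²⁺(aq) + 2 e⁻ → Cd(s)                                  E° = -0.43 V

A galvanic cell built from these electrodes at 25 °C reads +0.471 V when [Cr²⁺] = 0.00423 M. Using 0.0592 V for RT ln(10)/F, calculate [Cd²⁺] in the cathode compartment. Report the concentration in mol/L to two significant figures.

Cd²⁺/Cd is the cathode, Cr²⁺/Cr the anode: E°cell = +0.48 V, n = 2.
Overall reaction: Cd²⁺(aq) + Cr(s) → Cd(s) + Cr²⁺(aq); Q = [Cr²⁺]^1/[Cd²⁺]^1.
From E = E° − (0.0592/n) log Q: log Q = (E° − E)·n/0.0592 = (+0.48 − (+0.471))·2/0.0592 = 0.3041.
So 1·log[Cd²⁺] = 1·log(0.00423) − log Q = -2.3737 − (0.3041) = -2.6778; [Cd²⁺] = 10^(-2.6778) ≈ 0.0021 M.

0.0021 M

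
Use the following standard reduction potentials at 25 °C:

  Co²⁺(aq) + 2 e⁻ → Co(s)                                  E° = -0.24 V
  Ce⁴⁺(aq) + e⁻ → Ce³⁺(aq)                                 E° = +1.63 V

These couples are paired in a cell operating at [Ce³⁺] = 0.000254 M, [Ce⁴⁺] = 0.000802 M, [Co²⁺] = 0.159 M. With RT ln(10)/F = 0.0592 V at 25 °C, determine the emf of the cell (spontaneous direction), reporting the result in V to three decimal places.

Ce⁴⁺/Ce³⁺ is the cathode (higher E°), Co²⁺/Co the anode: E°cell = +1.63 − (-0.24) = +1.87 V, n = 2.
Overall: 2 Ce⁴⁺(aq) + Co(s) → 2 Ce³⁺(aq) + Co²⁺(aq)
Q = [Ce³⁺]^2·[Co²⁺] / ([Ce⁴⁺]^2); log Q = -1.797.
E = E° − (0.0592/n) log Q = +1.87 − (0.0592/2)(-1.797) = +1.923 V.

+1.923 V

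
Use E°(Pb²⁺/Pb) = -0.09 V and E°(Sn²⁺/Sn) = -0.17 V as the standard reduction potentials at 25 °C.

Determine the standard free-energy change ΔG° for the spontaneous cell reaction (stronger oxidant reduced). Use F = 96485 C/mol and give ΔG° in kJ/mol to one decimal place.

Pb²⁺/Pb (E° = -0.09 V) is the cathode; Sn²⁺/Sn (E° = -0.17 V) is the anode, so E°cell = +0.08 V.
Balancing electrons gives n = 2 (lcm of 2 and 2).
ΔG° = −nFE° = −(2)(96485)(+0.08) = -15,438 J = -15.4 kJ/mol.

-15.4 kJ/mol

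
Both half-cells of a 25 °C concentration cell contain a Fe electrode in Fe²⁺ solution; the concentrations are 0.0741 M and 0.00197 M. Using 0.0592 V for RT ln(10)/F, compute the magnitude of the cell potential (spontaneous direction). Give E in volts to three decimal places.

+0.047 V

For a concentration cell E°cell = 0. The 0.0741 M side is the cathode (reduction is favoured where [Fe²⁺] is higher).
With n = 2, E = −(0.0592/2) log([Fe²⁺]ₐₙ/[Fe²⁺]꜀ₐₜ) = −(0.0592/2) log(0.00197/0.0741) = −(0.0592/2)(-1.575) = +0.047 V.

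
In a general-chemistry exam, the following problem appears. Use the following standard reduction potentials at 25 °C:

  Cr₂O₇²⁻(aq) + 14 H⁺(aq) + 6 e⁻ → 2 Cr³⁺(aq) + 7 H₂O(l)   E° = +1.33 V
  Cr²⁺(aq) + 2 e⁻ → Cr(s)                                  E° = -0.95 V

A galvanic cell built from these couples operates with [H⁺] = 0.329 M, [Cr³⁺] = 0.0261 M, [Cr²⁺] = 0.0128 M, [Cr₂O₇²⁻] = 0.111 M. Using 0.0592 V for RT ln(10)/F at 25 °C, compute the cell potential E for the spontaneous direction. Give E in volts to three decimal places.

Cr₂O₇²⁻/Cr³⁺ is the cathode (higher E°), Cr²⁺/Cr the anode: E°cell = +1.33 − (-0.95) = +2.28 V, n = 6.
Overall: Cr₂O₇²⁻(aq) + 14 H⁺(aq) + 3 Cr(s) → 2 Cr³⁺(aq) + 7 H₂O(l) + 3 Cr²⁺(aq)
Q = [Cr³⁺]^2·[Cr²⁺]^3 / ([Cr₂O₇²⁻]·[H⁺]^14); log Q = -1.131.
E = E° − (0.0592/n) log Q = +2.28 − (0.0592/6)(-1.131) = +2.291 V.

+2.291 V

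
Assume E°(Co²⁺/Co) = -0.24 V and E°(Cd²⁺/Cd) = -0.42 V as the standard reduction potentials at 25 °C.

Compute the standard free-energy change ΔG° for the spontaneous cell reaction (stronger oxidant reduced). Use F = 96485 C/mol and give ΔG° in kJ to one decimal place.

-34.7 kJ

Co²⁺/Co (E° = -0.24 V) is the cathode; Cd²⁺/Cd (E° = -0.42 V) is the anode, so E°cell = +0.18 V.
Balancing electrons gives n = 2 (lcm of 2 and 2).
ΔG° = −nFE° = −(2)(96485)(+0.18) = -34,735 J = -34.7 kJ.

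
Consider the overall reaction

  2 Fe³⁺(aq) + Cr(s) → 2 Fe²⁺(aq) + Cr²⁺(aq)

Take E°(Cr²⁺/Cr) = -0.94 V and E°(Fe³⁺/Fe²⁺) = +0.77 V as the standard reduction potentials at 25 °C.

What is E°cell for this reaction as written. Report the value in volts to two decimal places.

The Fe³⁺/Fe²⁺ couple has the higher reduction potential, so it is the cathode; Cr²⁺/Cr is oxidised at the anode.
E°cell = E°(cathode) − E°(anode) = (+0.77) − (-0.94) = +1.71 V.

+1.71 V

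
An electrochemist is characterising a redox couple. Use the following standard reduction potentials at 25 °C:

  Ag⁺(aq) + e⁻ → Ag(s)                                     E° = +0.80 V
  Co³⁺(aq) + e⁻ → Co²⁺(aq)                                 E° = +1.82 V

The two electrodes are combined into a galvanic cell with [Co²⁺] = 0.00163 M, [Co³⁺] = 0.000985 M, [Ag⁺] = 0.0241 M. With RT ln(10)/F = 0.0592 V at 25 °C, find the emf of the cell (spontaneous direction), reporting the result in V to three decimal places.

Co³⁺/Co²⁺ is the cathode (higher E°), Ag⁺/Ag the anode: E°cell = +1.82 − (+0.80) = +1.02 V, n = 1.
Overall: Co³⁺(aq) + Ag(s) → Co²⁺(aq) + Ag⁺(aq)
Q = [Co²⁺]·[Ag⁺] / ([Co³⁺]); log Q = -1.399.
E = E° − (0.0592/n) log Q = +1.02 − (0.0592/1)(-1.399) = +1.103 V.

+1.103 V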